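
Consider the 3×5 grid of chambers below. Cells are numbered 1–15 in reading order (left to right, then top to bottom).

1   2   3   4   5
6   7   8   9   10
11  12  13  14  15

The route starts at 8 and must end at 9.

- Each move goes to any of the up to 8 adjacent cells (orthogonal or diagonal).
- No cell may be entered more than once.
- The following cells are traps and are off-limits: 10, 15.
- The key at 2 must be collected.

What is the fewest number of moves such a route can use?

3

Any route passes through 2 somewhere between 8 and 9. Summing Chebyshev distances along the two legs (8 → 2 → 9) gives a lower bound of 1 + 2 = 3 moves.
A route of 3 moves achieves this: 8 → 2 → 3 → 9.
Since 3 matches the lower bound, it is optimal.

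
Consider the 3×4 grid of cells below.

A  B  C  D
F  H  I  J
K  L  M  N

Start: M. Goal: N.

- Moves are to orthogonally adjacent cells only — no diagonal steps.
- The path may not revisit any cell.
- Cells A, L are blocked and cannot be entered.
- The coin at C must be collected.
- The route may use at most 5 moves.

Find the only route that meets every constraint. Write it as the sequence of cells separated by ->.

The 5-move cap with required stops at C leaves no slack for detours.
Route from M: up 2 to C, right 1 to D, down 2 to N — 5 moves in all.
Check: all required cells visited; 5 ≤ 5 moves.

M -> I -> C -> D -> J -> N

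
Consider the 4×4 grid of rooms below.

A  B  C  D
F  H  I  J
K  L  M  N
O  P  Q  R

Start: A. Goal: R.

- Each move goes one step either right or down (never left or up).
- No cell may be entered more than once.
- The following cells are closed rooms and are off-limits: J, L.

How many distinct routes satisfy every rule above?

7

A right/down-only route from A to R makes exactly 3 down-moves and 3 right-moves in some order.
With no other constraints that would be C(6,3) = 20 routes.
Subtract routes through each blocked cell (inclusion–exclusion for overlaps): − through J: 4 − through L: 9 → 7.
That gives 7 routes.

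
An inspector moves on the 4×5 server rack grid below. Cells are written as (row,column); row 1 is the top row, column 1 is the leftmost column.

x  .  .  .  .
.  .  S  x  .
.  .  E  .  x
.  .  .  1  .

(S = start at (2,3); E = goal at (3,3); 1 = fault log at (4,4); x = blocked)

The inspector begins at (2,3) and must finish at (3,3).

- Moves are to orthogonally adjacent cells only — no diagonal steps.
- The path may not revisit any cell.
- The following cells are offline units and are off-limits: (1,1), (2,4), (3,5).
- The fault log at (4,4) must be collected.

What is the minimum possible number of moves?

Any route passes through (4,4) somewhere between (2,3) and (3,3). Summing Manhattan distances along the two legs ((2,3) → (4,4) → (3,3)) gives a lower bound of 3 + 2 = 5 moves.
The shortest route satisfying every rule uses 7 moves: (2,3) → (2,2) → (3,2) → (4,2) → (4,3) → (4,4) → (3,4) → (3,3).
The no-revisit rule (legs can't share cells) pushes the minimum above the 5-move bound; an exhaustive check rules out every length from 5 to 6, leaving 7 as the minimum.

7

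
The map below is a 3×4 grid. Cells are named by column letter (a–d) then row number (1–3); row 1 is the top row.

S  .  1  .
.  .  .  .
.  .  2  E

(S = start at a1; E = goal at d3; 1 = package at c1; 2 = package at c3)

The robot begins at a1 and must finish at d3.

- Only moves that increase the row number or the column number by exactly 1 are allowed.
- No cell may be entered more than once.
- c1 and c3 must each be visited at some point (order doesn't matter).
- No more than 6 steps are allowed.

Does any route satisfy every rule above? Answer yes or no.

yes

One route that works: a1 → b1 → c1 → c2 → c3 → d3.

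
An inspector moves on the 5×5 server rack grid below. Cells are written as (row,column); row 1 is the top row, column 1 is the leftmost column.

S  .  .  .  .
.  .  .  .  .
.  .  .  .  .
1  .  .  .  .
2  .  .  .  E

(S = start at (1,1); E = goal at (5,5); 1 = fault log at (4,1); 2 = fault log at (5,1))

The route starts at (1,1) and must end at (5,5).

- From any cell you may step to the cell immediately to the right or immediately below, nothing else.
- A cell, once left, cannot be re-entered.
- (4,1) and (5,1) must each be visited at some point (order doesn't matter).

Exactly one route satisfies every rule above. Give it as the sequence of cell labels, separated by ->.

Moves only go right or down, so the column and row indices never decrease.
Route from (1,1): down 4 to (5,1), right 4 to (5,5) — 8 moves in all.
Check: all required cells visited.

(1,1) -> (2,1) -> (3,1) -> (4,1) -> (5,1) -> (5,2) -> (5,3) -> (5,4) -> (5,5)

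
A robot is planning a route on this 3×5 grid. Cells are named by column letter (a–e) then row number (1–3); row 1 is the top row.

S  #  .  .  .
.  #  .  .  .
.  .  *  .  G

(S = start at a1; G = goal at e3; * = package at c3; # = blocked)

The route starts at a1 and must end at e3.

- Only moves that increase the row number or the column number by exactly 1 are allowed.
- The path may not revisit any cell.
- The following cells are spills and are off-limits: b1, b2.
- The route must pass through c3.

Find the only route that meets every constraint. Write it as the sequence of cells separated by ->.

a1 -> a2 -> a3 -> b3 -> c3 -> d3 -> e3

Moves only go right or down, so the column and row indices never decrease.
Route from a1: down 2 to a3, right 4 to e3 — 6 moves in all.
Check: all required cells visited.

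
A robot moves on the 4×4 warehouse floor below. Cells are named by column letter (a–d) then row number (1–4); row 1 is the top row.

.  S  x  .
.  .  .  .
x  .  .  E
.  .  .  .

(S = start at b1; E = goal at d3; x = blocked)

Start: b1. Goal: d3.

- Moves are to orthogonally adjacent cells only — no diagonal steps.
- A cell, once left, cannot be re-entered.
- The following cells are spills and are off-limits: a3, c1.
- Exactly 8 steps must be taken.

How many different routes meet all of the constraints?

7

Need simple routes of exactly 8 moves from b1 to d3 (Manhattan distance 4, so 2 moves are spent on a detour and 2 undoing it).
Enumerating: b1 b2 b3 b4 c4 c3 c2 d2 d3 | b1 b2 c2 c3 b3 b4 c4 d4 d3 | b1 a1 a2 b2 b3 b4 c4 c3 d3 | b1 a1 a2 b2 b3 b4 c4 d4 d3 | b1 a1 a2 b2 b3 c3 c2 d2 d3 | b1 a1 a2 b2 b3 c3 c4 d4 d3 | b1 a1 a2 b2 c2 c3 c4 d4 d3.
That gives 7 routes.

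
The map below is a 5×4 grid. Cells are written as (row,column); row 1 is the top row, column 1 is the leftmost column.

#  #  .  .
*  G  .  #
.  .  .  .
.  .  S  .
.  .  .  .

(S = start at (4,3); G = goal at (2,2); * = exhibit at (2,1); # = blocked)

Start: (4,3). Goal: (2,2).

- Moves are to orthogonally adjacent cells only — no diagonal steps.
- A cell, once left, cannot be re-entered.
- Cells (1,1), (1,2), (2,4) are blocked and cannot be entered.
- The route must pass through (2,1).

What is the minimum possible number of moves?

Any route passes through (2,1) somewhere between (4,3) and (2,2). Summing Manhattan distances along the two legs ((4,3) → (2,1) → (2,2)) gives a lower bound of 4 + 1 = 5 moves.
A route of 5 moves achieves this: (4,3) → (3,3) → (3,2) → (3,1) → (2,1) → (2,2).
Since 5 matches the lower bound, it is optimal.

5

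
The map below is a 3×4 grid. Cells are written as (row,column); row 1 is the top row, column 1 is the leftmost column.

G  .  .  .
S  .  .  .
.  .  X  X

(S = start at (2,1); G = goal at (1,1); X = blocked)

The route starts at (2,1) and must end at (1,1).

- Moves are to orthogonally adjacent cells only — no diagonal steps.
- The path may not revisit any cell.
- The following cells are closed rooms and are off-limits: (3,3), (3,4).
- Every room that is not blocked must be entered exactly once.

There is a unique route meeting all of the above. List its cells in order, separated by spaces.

Need to visit all 10 open cells exactly once, starting at (2,1) and ending at (1,1).
Route from (2,1): down 1 to (3,1), right 1 to (3,2), up 1 to (2,2), right 2 to (2,4), up 1 to (1,4), left 3 to (1,1) — 9 moves in all.
Check: all 10 open cells covered.

(2,1) (3,1) (3,2) (2,2) (2,3) (2,4) (1,4) (1,3) (1,2) (1,1)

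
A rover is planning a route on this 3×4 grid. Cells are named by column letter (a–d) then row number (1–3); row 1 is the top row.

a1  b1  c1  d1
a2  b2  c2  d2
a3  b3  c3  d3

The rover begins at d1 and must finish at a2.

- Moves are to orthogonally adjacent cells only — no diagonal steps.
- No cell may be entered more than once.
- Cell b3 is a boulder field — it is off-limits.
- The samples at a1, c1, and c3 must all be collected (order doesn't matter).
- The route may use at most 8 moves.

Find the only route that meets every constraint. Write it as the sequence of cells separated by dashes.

The 8-move cap with required stops at a1, c1, c3 leaves no slack for detours.
Route from d1: 2× down (reaching d3), left to c3, 2× up (reaching c1), 2× left (reaching a1), down to a2 — 8 moves in all.
Check: all required cells visited; 8 ≤ 8 moves.

d1 - d2 - d3 - c3 - c2 - c1 - b1 - a1 - a2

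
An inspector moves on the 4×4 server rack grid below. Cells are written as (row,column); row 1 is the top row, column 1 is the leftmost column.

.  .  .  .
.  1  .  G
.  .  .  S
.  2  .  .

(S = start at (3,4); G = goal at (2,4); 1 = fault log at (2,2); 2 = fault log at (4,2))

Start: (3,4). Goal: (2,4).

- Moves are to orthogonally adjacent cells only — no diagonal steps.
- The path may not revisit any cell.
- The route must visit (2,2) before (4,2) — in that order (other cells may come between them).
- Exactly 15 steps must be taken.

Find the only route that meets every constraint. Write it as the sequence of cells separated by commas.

The waypoints must appear in the order (2,2), (4,2), with no cell reused.
Route from (3,4): down to (4,4), left to (4,3), 2× up (reaching (2,3)), left to (2,2), 2× down (reaching (4,2)), left to (4,1), 3× up (reaching (1,1)), 3× right (reaching (1,4)), down to (2,4) — 15 moves in all.
Check: order respected (1 at step 5, 2 at step 7); 15 moves as required.

(3,4), (4,4), (4,3), (3,3), (2,3), (2,2), (3,2), (4,2), (4,1), (3,1), (2,1), (1,1), (1,2), (1,3), (1,4), (2,4)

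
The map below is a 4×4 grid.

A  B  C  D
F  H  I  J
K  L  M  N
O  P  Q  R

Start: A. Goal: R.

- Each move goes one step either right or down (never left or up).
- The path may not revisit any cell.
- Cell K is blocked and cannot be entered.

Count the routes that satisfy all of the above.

A right/down-only route from A to R makes exactly 3 down-moves and 3 right-moves in some order.
With no other constraints that would be C(6,3) = 20 routes.
Subtract routes through each blocked cell (inclusion–exclusion for overlaps): − through K: 4 → 16.
That gives 16 routes.

16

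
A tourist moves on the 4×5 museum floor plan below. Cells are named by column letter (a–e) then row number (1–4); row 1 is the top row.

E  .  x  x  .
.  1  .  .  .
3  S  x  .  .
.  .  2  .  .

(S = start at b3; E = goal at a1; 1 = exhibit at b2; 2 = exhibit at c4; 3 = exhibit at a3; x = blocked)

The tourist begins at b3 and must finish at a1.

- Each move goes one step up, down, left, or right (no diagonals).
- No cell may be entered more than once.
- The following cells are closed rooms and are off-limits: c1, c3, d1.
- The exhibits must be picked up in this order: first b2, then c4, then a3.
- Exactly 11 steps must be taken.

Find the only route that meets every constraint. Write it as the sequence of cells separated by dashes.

The waypoints must appear in the order b2, c4, a3, with no cell reused.
Route from b3: up to b2, 2× right (reaching d2), 2× down (reaching d4), 3× left (reaching a4), 3× up (reaching a1) — 11 moves in all.
Check: order respected (1 at step 1, 2 at step 6, 3 at step 9); 11 moves as required.

b3 - b2 - c2 - d2 - d3 - d4 - c4 - b4 - a4 - a3 - a2 - a1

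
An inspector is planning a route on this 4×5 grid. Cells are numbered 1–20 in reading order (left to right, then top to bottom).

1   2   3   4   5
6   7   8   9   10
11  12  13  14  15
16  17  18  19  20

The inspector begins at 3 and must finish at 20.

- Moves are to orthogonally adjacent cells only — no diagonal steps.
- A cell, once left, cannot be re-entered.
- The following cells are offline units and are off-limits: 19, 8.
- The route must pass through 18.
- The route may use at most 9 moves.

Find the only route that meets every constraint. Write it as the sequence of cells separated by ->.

Any route must reach 18 and still end at 20 within 9 moves, so the order of the required stops is forced.
Route from 3: left 1 to 2, down 3 to 17, right 1 to 18, up 1 to 13, right 2 to 15, down 1 to 20 — 9 moves in all.
Check: all required cells visited; 9 ≤ 9 moves.

3 -> 2 -> 7 -> 12 -> 17 -> 18 -> 13 -> 14 -> 15 -> 20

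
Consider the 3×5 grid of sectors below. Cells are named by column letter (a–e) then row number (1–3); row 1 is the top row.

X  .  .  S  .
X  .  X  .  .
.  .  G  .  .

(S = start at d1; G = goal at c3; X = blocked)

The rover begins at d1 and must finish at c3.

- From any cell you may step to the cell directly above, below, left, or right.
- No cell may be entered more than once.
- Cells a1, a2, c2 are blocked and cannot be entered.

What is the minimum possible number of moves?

The Manhattan distance from d1 to c3 is |1−3| + |4−3| = 3, so at least 3 moves are needed.
A route of 3 moves achieves this: d1 → d2 → d3 → c3.
Since 3 matches the lower bound, it is optimal.

3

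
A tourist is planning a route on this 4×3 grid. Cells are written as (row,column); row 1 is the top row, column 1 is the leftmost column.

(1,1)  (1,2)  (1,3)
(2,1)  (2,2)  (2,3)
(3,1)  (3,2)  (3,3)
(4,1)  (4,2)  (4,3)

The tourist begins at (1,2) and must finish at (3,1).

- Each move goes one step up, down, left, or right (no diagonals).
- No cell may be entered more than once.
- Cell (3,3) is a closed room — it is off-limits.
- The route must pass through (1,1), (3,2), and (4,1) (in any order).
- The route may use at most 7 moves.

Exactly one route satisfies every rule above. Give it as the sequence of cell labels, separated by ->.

(1,2) -> (1,1) -> (2,1) -> (2,2) -> (3,2) -> (4,2) -> (4,1) -> (3,1)

The budget equals the shortest possible length, so every move has to be on a shortest route through the required cells.
Route from (1,2): left to (1,1), down to (2,1), right to (2,2), 2× down (reaching (4,2)), left to (4,1), up to (3,1) — 7 moves in all.
Check: all required cells visited; 7 ≤ 7 moves.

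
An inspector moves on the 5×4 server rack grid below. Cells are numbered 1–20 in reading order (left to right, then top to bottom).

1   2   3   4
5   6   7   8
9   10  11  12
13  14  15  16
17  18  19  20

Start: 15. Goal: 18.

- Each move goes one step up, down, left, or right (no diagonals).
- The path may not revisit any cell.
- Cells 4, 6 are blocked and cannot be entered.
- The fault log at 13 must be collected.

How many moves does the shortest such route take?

4

Any route passes through 13 somewhere between 15 and 18. Summing Manhattan distances along the two legs (15 → 13 → 18) gives a lower bound of 2 + 2 = 4 moves.
A route of 4 moves achieves this: 15 → 14 → 13 → 17 → 18.
Since 4 matches the lower bound, it is optimal.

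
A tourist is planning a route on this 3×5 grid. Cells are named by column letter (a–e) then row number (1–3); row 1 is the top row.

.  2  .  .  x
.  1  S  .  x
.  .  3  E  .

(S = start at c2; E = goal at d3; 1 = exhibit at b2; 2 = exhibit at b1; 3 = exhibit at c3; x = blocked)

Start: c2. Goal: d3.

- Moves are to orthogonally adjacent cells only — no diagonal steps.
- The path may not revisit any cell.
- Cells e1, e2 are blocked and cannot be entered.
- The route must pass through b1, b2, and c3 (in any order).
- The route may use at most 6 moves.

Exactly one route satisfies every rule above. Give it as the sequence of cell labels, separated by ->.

The 6-move cap with required stops at b1, b2, c3 leaves no slack for detours.
Route from c2: up 1 to c1, left 1 to b1, down 2 to b3, right 2 to d3 — 6 moves in all.
Check: all required cells visited; 6 ≤ 6 moves.

c2 -> c1 -> b1 -> b2 -> b3 -> c3 -> d3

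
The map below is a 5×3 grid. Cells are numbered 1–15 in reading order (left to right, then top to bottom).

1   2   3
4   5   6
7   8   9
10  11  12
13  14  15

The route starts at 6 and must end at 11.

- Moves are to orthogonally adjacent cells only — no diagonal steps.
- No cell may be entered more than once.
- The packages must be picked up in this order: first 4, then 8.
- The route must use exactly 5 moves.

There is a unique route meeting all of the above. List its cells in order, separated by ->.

The waypoints must appear in the order 4, 8, with no cell reused.
Route from 6: 2× left (reaching 4), down to 7, right to 8, down to 11 — 5 moves in all.
Check: order respected (4 at step 2, 8 at step 4); 5 moves as required.

6 -> 5 -> 4 -> 7 -> 8 -> 11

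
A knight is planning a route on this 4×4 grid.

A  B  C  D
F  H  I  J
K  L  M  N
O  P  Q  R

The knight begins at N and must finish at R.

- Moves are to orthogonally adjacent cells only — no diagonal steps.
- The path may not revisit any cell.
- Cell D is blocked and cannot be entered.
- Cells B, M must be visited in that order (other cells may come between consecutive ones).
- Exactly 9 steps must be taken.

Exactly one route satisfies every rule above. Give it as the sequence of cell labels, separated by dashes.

The waypoints must appear in the order B, M, with no cell reused.
Route from N: up 1 to J, left 1 to I, up 1 to C, left 1 to B, down 2 to L, right 1 to M, down 1 to Q, right 1 to R — 9 moves in all.
Check: order respected (B at step 4, M at step 7); 9 moves as required.

N - J - I - C - B - H - L - M - Q - R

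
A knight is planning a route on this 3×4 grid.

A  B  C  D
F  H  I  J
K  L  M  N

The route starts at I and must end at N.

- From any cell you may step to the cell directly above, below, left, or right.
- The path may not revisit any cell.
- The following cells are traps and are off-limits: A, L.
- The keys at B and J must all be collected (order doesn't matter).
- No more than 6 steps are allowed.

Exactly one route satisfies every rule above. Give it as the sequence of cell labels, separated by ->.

The 6-move cap with required stops at B, J leaves no slack for detours.
Route from I: left 1 to H, up 1 to B, right 2 to D, down 2 to N — 6 moves in all.
Check: all required cells visited; 6 ≤ 6 moves.

I -> H -> B -> C -> D -> J -> N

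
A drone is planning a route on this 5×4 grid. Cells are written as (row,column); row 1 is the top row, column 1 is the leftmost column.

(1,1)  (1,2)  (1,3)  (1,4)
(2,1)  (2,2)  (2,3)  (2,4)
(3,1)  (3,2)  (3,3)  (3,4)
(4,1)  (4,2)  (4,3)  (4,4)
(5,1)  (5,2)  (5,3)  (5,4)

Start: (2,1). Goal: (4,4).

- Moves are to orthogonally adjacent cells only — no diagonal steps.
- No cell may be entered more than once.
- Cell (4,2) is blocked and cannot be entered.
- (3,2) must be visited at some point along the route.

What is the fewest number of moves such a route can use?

5

Any route passes through (3,2) somewhere between (2,1) and (4,4). Summing Manhattan distances along the two legs ((2,1) → (3,2) → (4,4)) gives a lower bound of 2 + 3 = 5 moves.
A route of 5 moves achieves this: (2,1) → (3,1) → (3,2) → (3,3) → (4,3) → (4,4).
Since 5 matches the lower bound, it is optimal.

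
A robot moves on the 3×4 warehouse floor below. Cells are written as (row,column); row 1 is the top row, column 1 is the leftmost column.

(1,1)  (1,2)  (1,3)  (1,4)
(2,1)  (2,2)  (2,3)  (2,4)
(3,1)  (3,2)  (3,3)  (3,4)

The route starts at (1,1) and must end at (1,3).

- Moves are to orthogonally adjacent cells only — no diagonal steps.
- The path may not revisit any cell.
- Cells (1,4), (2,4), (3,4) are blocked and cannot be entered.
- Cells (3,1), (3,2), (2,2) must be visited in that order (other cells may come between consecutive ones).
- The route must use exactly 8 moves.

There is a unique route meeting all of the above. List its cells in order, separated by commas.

The waypoints must appear in the order (3,1), (3,2), (2,2), with no cell reused.
Route from (1,1): down 2 to (3,1), right 2 to (3,3), up 1 to (2,3), left 1 to (2,2), up 1 to (1,2), right 1 to (1,3) — 8 moves in all.
Check: order respected ((3,1) at step 2, (3,2) at step 3, (2,2) at step 6); 8 moves as required.

(1,1), (2,1), (3,1), (3,2), (3,3), (2,3), (2,2), (1,2), (1,3)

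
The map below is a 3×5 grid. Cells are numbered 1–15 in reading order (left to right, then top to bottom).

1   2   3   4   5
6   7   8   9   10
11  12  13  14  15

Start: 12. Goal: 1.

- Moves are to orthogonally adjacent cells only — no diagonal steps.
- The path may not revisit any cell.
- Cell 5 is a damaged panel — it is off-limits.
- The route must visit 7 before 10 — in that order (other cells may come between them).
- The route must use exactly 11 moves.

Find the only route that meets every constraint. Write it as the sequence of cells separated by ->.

The waypoints must appear in the order 7, 10, with no cell reused.
Route from 12: up to 7, right to 8, down to 13, 2× right (reaching 15), up to 10, left to 9, up to 4, 3× left (reaching 1) — 11 moves in all.
Check: order respected (7 at step 1, 10 at step 6); 11 moves as required.

12 -> 7 -> 8 -> 13 -> 14 -> 15 -> 10 -> 9 -> 4 -> 3 -> 2 -> 1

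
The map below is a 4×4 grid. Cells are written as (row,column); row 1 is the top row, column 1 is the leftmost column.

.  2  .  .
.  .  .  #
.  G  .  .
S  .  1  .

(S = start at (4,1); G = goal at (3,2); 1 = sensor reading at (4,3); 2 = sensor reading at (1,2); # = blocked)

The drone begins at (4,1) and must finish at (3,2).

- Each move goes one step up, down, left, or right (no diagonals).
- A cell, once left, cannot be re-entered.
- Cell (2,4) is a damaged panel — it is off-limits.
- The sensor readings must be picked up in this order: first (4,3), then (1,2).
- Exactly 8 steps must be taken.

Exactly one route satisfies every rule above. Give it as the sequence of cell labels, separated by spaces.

The waypoints must appear in the order (4,3), (1,2), with no cell reused.
Route from (4,1): right 2 to (4,3), up 3 to (1,3), left 1 to (1,2), down 2 to (3,2) — 8 moves in all.
Check: order respected (1 at step 2, 2 at step 6); 8 moves as required.

(4,1) (4,2) (4,3) (3,3) (2,3) (1,3) (1,2) (2,2) (3,2)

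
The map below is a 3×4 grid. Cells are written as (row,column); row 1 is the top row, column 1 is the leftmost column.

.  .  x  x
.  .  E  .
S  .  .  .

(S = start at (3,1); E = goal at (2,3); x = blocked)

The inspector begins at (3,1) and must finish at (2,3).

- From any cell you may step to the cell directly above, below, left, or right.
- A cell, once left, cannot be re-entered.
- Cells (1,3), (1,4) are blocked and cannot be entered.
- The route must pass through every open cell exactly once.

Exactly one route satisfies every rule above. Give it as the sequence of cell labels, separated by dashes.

Need to visit all 10 open cells exactly once, starting at (3,1) and ending at (2,3).
Cell (3,4) has only two open neighbours ((2,4) and (3,3)), so the path must pass straight through it: one of those is the cell it's entered from and the other is where it exits.
Route from (3,1): up 2 to (1,1), right 1 to (1,2), down 2 to (3,2), right 2 to (3,4), up 1 to (2,4), left 1 to (2,3) — 9 moves in all.
Check: all 10 open cells covered.

(3,1) - (2,1) - (1,1) - (1,2) - (2,2) - (3,2) - (3,3) - (3,4) - (2,4) - (2,3)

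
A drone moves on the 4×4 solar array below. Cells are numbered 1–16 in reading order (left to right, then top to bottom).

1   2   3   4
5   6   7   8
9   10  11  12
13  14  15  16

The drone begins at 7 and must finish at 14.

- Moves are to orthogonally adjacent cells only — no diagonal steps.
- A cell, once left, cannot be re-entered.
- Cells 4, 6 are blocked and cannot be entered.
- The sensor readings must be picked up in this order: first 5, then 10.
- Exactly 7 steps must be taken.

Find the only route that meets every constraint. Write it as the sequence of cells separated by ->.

7 -> 3 -> 2 -> 1 -> 5 -> 9 -> 10 -> 14

The waypoints must appear in the order 5, 10, with no cell reused.
Route from 7: up 1 to 3, left 2 to 1, down 2 to 9, right 1 to 10, down 1 to 14 — 7 moves in all.
Check: order respected (5 at step 4, 10 at step 6); 7 moves as required.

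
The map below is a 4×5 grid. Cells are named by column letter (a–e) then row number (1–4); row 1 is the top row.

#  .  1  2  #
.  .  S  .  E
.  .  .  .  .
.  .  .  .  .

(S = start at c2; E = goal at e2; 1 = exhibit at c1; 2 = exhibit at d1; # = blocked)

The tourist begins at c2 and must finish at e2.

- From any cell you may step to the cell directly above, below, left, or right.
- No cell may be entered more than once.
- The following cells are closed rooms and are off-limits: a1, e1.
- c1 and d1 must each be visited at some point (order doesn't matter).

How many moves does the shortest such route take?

4

Any route passes through c1 and d1 in some order between c2 and e2. Summing Manhattan distances along each leg and taking the cheapest ordering (c2 → c1 → d1 → e2) gives a lower bound of 1 + 1 + 2 = 4 moves.
A route of 4 moves achieves this: c2 → c1 → d1 → d2 → e2.
Since 4 matches the lower bound, it is optimal.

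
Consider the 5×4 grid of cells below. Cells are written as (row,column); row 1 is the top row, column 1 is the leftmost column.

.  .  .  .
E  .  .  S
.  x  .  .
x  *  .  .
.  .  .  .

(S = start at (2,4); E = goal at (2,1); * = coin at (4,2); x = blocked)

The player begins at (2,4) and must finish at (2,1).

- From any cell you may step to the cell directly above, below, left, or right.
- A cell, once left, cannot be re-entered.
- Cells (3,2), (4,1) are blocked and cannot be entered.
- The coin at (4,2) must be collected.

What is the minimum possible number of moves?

Any route passes through (4,2) somewhere between (2,4) and (2,1). Summing Manhattan distances along the two legs ((2,4) → (4,2) → (2,1)) gives a lower bound of 4 + 3 = 7 moves.
That bound ignores the blocked cells. Measuring each leg by the fewest moves that actually steer around them ((2,4)→(4,2): 4; (4,2)→(2,1): 5) raises the lower bound to 9.
The shortest route satisfying every rule uses 11 moves: (2,4) → (3,4) → (4,4) → (5,4) → (5,3) → (5,2) → (4,2) → (4,3) → (3,3) → (2,3) → (2,2) → (2,1).
The no-revisit rule (legs can't share cells) pushes the minimum above the 9-move bound; an exhaustive check rules out every length from 9 to 10, leaving 11 as the minimum.

11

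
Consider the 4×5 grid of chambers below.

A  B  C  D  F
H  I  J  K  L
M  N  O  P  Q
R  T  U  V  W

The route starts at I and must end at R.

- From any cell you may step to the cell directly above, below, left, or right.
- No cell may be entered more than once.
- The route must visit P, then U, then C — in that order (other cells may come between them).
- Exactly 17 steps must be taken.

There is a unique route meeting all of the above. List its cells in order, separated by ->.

The waypoints must appear in the order P, U, C, with no cell reused.
Route from I: right 2 to K, down 1 to P, left 1 to O, down 1 to U, right 2 to W, up 3 to F, left 4 to A, down 3 to R — 17 moves in all.
Check: order respected (P at step 3, U at step 5, C at step 12); 17 moves as required.

I -> J -> K -> P -> O -> U -> V -> W -> Q -> L -> F -> D -> C -> B -> A -> H -> M -> R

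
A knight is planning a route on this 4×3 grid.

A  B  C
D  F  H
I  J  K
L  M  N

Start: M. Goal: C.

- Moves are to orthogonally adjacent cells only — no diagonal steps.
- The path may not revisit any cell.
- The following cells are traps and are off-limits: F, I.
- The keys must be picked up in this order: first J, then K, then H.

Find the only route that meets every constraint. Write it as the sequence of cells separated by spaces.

The waypoints must appear in the order J, K, H, with no cell reused.
Route from M: up 1 to J, right 1 to K, up 2 to C — 4 moves in all.
Check: order respected (J at step 1, K at step 2, H at step 3).

M J K H C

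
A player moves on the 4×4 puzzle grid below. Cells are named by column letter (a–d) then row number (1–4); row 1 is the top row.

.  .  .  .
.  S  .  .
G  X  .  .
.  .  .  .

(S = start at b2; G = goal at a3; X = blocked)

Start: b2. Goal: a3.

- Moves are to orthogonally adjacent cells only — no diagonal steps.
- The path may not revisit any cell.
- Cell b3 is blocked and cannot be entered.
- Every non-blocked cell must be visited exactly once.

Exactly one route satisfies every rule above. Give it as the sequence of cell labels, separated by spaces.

Need to visit all 15 open cells exactly once, starting at b2 and ending at a3.
Cell d4 has only two open neighbours (d3 and c4), so the path must pass straight through it: one of those is the cell it's entered from and the other is where it exits.
Route from b2: left 1 to a2, up 1 to a1, right 3 to d1, down 1 to d2, left 1 to c2, down 1 to c3, right 1 to d3, down 1 to d4, left 3 to a4, up 1 to a3 — 14 moves in all.
Check: all 15 open cells covered.

b2 a2 a1 b1 c1 d1 d2 c2 c3 d3 d4 c4 b4 a4 a3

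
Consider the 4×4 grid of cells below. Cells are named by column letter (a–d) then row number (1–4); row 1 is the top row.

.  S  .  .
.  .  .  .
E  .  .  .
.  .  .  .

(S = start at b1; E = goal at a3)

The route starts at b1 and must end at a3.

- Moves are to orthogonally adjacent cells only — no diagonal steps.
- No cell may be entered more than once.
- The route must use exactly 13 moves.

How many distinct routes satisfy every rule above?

Need simple routes of exactly 13 moves from b1 to a3 (Manhattan distance 3, so 5 moves are spent on a detour and 5 undoing it).
Branch systematically from the start, pruning whenever the remaining move budget drops below the Manhattan distance to a3 or differs from it in parity. Grouping the completions by first move — via b2: 2; via a1: 8; via c1: 4 — and summing: 2 + 8 + 4 = 14.
That gives 14 routes.

14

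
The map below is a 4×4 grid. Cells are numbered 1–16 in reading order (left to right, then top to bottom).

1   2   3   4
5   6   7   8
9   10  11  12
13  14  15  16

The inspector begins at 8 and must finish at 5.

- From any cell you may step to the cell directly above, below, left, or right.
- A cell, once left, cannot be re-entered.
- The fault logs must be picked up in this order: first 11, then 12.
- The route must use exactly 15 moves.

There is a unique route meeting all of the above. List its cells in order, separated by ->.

8 -> 4 -> 3 -> 7 -> 11 -> 12 -> 16 -> 15 -> 14 -> 13 -> 9 -> 10 -> 6 -> 2 -> 1 -> 5

The waypoints must appear in the order 11, 12, with no cell reused.
Route from 8: up 1 to 4, left 1 to 3, down 2 to 11, right 1 to 12, down 1 to 16, left 3 to 13, up 1 to 9, right 1 to 10, up 2 to 2, left 1 to 1, down 1 to 5 — 15 moves in all.
Check: order respected (11 at step 4, 12 at step 5); 15 moves as required.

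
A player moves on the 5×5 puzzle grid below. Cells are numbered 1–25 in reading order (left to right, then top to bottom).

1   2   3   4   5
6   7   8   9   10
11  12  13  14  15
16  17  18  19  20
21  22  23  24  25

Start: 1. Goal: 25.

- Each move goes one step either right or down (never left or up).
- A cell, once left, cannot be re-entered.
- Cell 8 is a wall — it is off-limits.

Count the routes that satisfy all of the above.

A right/down-only route from 1 to 25 makes exactly 4 down-moves and 4 right-moves in some order.
With no other constraints that would be C(8,4) = 70 routes.
Subtract routes through each blocked cell (inclusion–exclusion for overlaps): − through 8: 30 → 40.
That gives 40 routes.

40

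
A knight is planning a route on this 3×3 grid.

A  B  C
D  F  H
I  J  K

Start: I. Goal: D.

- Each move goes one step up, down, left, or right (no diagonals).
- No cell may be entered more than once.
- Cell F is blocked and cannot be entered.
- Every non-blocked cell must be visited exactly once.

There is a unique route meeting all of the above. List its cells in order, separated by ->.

I -> J -> K -> H -> C -> B -> A -> D

Need to visit all 8 open cells exactly once, starting at I and ending at D.
Cell B has only two open neighbours (A and C), so the path must pass straight through it: one of those is the cell it's entered from and the other is where it exits.
Route from I: right 2 to K, up 2 to C, left 2 to A, down 1 to D — 7 moves in all.
Check: all 8 open cells covered.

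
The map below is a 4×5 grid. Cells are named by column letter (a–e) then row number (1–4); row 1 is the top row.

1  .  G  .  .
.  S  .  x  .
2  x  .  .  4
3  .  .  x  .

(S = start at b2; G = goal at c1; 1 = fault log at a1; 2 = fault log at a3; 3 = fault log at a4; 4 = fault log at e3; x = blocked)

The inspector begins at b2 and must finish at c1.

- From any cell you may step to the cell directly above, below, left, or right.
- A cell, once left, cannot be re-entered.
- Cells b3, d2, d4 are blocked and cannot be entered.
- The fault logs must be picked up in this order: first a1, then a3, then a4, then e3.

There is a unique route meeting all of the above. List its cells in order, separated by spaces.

The waypoints must appear in the order a1, a3, a4, e3, with no cell reused.
Route from b2: up 1 to b1, left 1 to a1, down 3 to a4, right 2 to c4, up 1 to c3, right 2 to e3, up 2 to e1, left 2 to c1 — 14 moves in all.
Check: order respected (1 at step 2, 2 at step 4, 3 at step 5, 4 at step 10).

b2 b1 a1 a2 a3 a4 b4 c4 c3 d3 e3 e2 e1 d1 c1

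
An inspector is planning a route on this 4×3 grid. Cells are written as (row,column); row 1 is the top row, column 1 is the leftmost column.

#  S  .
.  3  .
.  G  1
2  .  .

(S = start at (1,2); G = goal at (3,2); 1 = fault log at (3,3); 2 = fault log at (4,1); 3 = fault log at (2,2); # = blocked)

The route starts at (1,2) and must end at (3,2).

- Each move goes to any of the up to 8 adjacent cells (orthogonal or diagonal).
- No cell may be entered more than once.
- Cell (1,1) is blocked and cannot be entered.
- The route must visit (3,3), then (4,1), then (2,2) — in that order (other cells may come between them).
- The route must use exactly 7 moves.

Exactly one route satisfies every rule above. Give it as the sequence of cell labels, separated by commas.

The waypoints must appear in the order (3,3), (4,1), (2,2), with no cell reused.
Route from (1,2): down-right to (2,3), down to (3,3), down-left to (4,2), left to (4,1), up to (3,1), up-right to (2,2), down to (3,2) — 7 moves in all.
Check: order respected (1 at step 2, 2 at step 4, 3 at step 6); 7 moves as required.

(1,2), (2,3), (3,3), (4,2), (4,1), (3,1), (2,2), (3,2)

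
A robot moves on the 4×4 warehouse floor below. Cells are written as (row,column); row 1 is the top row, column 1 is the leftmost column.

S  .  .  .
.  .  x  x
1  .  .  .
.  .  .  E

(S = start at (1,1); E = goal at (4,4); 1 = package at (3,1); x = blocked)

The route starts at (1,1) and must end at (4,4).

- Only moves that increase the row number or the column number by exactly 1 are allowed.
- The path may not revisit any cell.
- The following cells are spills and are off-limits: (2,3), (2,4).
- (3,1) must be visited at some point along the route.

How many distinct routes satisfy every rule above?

A right/down-only route from (1,1) to (4,4) makes exactly 3 down-moves and 3 right-moves in some order.
With no other constraints that would be C(6,3) = 20 routes.
Split at (3,1) and multiply the segment counts (each segment already excludes blocked cells): (1,1)→(3,1): 1; (3,1)→(4,4): 4; product = 4.
That gives 4 routes.

4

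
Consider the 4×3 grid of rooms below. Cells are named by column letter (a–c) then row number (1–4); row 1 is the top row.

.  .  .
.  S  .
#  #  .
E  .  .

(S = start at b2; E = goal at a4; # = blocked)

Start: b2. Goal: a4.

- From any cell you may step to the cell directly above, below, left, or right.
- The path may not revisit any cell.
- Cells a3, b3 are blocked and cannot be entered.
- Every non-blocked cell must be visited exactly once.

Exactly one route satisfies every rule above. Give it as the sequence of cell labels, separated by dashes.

b2 - a2 - a1 - b1 - c1 - c2 - c3 - c4 - b4 - a4

Need to visit all 10 open cells exactly once, starting at b2 and ending at a4.
Route from b2: left 1 to a2, up 1 to a1, right 2 to c1, down 3 to c4, left 2 to a4 — 9 moves in all.
Check: all 10 open cells covered.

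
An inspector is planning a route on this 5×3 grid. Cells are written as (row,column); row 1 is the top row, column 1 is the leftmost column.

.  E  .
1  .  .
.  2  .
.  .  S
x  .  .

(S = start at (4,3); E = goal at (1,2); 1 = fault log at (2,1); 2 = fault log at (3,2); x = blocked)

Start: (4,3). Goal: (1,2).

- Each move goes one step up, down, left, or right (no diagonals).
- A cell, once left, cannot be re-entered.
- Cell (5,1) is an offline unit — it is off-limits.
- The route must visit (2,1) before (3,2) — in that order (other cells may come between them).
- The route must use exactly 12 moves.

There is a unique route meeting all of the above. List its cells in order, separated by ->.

(4,3) -> (5,3) -> (5,2) -> (4,2) -> (4,1) -> (3,1) -> (2,1) -> (2,2) -> (3,2) -> (3,3) -> (2,3) -> (1,3) -> (1,2)

The waypoints must appear in the order (2,1), (3,2), with no cell reused.
Route from (4,3): down 1 to (5,3), left 1 to (5,2), up 1 to (4,2), left 1 to (4,1), up 2 to (2,1), right 1 to (2,2), down 1 to (3,2), right 1 to (3,3), up 2 to (1,3), left 1 to (1,2) — 12 moves in all.
Check: order respected (1 at step 6, 2 at step 8); 12 moves as required.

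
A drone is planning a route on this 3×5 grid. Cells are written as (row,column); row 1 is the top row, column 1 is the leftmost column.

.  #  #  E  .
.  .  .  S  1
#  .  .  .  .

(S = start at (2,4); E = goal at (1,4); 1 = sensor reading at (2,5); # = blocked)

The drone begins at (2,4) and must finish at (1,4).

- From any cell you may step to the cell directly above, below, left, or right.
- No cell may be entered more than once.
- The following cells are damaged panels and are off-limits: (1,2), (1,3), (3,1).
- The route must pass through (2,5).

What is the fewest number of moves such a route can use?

Any route passes through (2,5) somewhere between (2,4) and (1,4). Summing Manhattan distances along the two legs ((2,4) → (2,5) → (1,4)) gives a lower bound of 1 + 2 = 3 moves.
A route of 3 moves achieves this: (2,4) → (2,5) → (1,5) → (1,4).
Since 3 matches the lower bound, it is optimal.

3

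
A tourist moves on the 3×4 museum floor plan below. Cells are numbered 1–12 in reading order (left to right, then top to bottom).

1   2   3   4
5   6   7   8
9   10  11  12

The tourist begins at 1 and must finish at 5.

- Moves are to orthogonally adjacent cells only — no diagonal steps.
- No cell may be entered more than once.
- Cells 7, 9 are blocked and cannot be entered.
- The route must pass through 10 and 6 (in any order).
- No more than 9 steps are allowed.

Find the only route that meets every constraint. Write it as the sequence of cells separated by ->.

The 9-move cap with required stops at 10, 6 leaves no slack for detours.
Route from 1: 3× right (reaching 4), 2× down (reaching 12), 2× left (reaching 10), up to 6, left to 5 — 9 moves in all.
Check: all required cells visited; 9 ≤ 9 moves.

1 -> 2 -> 3 -> 4 -> 8 -> 12 -> 11 -> 10 -> 6 -> 5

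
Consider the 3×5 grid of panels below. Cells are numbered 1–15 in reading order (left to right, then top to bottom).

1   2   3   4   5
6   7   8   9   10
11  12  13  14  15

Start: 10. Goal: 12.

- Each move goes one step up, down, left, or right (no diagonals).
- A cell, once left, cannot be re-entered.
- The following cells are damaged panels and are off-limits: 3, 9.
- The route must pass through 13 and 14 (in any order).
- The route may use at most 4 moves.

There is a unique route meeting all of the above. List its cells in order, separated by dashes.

The 4-move cap with required stops at 13, 14 leaves no slack for detours.
Route from 10: down 1 to 15, left 3 to 12 — 4 moves in all.
Check: all required cells visited; 4 ≤ 4 moves.

10 - 15 - 14 - 13 - 12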